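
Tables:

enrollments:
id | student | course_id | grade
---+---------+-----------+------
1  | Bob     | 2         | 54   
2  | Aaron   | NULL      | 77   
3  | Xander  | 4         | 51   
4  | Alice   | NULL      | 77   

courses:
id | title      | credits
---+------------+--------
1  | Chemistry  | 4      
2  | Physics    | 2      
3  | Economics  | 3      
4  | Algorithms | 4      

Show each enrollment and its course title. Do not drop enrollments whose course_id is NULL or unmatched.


LEFT JOIN keeps every row from enrollments (the left table); where course_id has no match in courses, the course columns become NULL. Walk through each enrollment:
  - enrollment 1 (Bob): course_id=2 -> matches Physics
  - enrollment 2 (Aaron): course_id=NULL, no match -> kept with NULL
  - enrollment 3 (Xander): course_id=4 -> matches Algorithms
  - enrollment 4 (Alice): course_id=NULL, no match -> kept with NULL
All 4 rows appear; 2 have NULL course.

SQL:
SELECT a.student, b.title AS course
FROM enrollments a
LEFT JOIN courses b ON a.course_id = b.id

Result:
student | course    
--------+-----------
Bob     | Physics   
Aaron   | NULL      
Xander  | Algorithms
Alice   | NULL      


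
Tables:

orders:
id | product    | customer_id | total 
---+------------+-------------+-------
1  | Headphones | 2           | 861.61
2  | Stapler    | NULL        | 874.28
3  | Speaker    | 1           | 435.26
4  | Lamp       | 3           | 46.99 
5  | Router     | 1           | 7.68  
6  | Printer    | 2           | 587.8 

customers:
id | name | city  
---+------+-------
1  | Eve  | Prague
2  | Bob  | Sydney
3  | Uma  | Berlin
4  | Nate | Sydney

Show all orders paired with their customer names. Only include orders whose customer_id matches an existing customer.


INNER JOIN keeps only orders rows whose customer_id matches an id in customers. Walk through each order:
  - order 1 (Headphones): customer_id=2 -> matches Bob
  - order 2 (Stapler): customer_id=NULL, no match -> dropped
  - order 3 (Speaker): customer_id=1 -> matches Eve
  - order 4 (Lamp): customer_id=3 -> matches Uma
  - order 5 (Router): customer_id=1 -> matches Eve
  - order 6 (Printer): customer_id=2 -> matches Bob
So 1 of 6 rows is dropped.

SQL:
SELECT a.product, b.name AS customer
FROM orders a
INNER JOIN customers b ON a.customer_id = b.id

Result:
product    | customer
-----------+---------
Headphones | Bob     
Speaker    | Eve     
Lamp       | Uma     
Router     | Eve     
Printer    | Bob     


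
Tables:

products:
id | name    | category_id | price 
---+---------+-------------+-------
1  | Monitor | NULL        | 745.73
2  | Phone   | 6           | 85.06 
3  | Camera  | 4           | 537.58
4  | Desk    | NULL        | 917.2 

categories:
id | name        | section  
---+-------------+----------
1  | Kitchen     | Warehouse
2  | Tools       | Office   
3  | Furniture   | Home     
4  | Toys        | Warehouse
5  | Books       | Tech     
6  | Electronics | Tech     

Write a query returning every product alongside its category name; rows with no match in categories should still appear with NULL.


LEFT JOIN keeps every row from products (the left table); where category_id has no match in categories, the category columns become NULL. Walk through each product:
  - product 1 (Monitor): category_id=NULL, no match -> kept with NULL
  - product 2 (Phone): category_id=6 -> matches Electronics
  - product 3 (Camera): category_id=4 -> matches Toys
  - product 4 (Desk): category_id=NULL, no match -> kept with NULL
All 4 rows appear; 2 have NULL category.

SQL:
SELECT a.name, b.name AS category
FROM products a
LEFT JOIN categories b ON a.category_id = b.id

Result:
name    | category   
--------+------------
Monitor | NULL       
Phone   | Electronics
Camera  | Toys       
Desk    | NULL       


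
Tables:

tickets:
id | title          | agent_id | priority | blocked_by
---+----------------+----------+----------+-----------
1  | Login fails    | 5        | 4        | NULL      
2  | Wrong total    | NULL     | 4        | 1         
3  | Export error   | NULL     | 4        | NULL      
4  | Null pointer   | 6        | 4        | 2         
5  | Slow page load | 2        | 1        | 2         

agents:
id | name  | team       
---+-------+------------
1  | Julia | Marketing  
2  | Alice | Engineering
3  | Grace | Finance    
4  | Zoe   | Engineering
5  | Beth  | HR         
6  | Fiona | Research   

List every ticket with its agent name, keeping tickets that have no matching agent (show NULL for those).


LEFT JOIN keeps every row from tickets (the left table); where agent_id has no match in agents, the agent columns become NULL. Walk through each ticket:
  - ticket 1 (Login fails): agent_id=5 -> matches Beth
  - ticket 2 (Wrong total): agent_id=NULL, no match -> kept with NULL
  - ticket 3 (Export error): agent_id=NULL, no match -> kept with NULL
  - ticket 4 (Null pointer): agent_id=6 -> matches Fiona
  - ticket 5 (Slow page load): agent_id=2 -> matches Alice
All 5 rows appear; 2 have NULL agent.

SQL:
SELECT a.title, b.name AS agent
FROM tickets a
LEFT JOIN agents b ON a.agent_id = b.id

Result:
title          | agent
---------------+------
Login fails    | Beth 
Wrong total    | NULL 
Export error   | NULL 
Null pointer   | Fiona
Slow page load | Alice


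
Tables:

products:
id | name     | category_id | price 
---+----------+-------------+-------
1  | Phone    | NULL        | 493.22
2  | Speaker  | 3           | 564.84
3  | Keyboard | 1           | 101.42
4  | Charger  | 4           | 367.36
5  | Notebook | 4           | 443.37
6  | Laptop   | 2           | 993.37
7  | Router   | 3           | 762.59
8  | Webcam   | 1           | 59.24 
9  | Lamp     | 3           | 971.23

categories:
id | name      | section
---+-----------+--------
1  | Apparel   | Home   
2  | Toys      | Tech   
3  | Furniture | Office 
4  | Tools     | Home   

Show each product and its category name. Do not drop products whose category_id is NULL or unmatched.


LEFT JOIN keeps every row from products (the left table); where category_id has no match in categories, the category columns become NULL. Walk through each product:
  - product 1 (Phone): category_id=NULL, no match -> kept with NULL
  - product 2 (Speaker): category_id=3 -> matches Furniture
  - product 3 (Keyboard): category_id=1 -> matches Apparel
  - product 4 (Charger): category_id=4 -> matches Tools
  - product 5 (Notebook): category_id=4 -> matches Tools
  - product 6 (Laptop): category_id=2 -> matches Toys
  - product 7 (Router): category_id=3 -> matches Furniture
  - product 8 (Webcam): category_id=1 -> matches Apparel
  - product 9 (Lamp): category_id=3 -> matches Furniture
All 9 rows appear; 1 has NULL category.

SQL:
SELECT a.name, b.name AS category
FROM products a
LEFT JOIN categories b ON a.category_id = b.id

Result:
name     | category 
---------+----------
Phone    | NULL     
Speaker  | Furniture
Keyboard | Apparel  
Charger  | Tools    
Notebook | Tools    
Laptop   | Toys     
Router   | Furniture
Webcam   | Apparel  
Lamp     | Furniture


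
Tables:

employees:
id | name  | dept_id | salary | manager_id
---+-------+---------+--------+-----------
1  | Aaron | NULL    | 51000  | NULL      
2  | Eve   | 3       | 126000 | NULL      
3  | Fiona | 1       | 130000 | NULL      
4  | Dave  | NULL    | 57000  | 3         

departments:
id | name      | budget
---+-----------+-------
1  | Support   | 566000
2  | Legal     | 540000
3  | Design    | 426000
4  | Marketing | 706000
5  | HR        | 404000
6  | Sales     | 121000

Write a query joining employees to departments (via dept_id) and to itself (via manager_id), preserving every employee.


Two LEFT JOINs from the same base table employees: one to departments via dept_id, one to employees itself via manager_id. Both are LEFT so every employee is preserved.
Match against departments:
  - employee 1 (Aaron): dept_id=NULL, no match -> kept with NULL
  - employee 2 (Eve): dept_id=3 -> matches Design
  - employee 3 (Fiona): dept_id=1 -> matches Support
  - employee 4 (Dave): dept_id=NULL, no match -> kept with NULL
Match against employees (self):
  - employee 1 (Aaron): manager_id=NULL -> NULL
  - employee 2 (Eve): manager_id=NULL -> NULL
  - employee 3 (Fiona): manager_id=NULL -> NULL
  - employee 4 (Dave): manager_id=3 -> Fiona

SQL:
SELECT a.name, b.name AS department, c.name AS manager
FROM employees a
LEFT JOIN departments b ON a.dept_id = b.id
LEFT JOIN employees c ON a.manager_id = c.id

Result:
name  | department | manager
------+------------+--------
Aaron | NULL       | NULL   
Eve   | Design     | NULL   
Fiona | Support    | NULL   
Dave  | NULL       | Fiona  


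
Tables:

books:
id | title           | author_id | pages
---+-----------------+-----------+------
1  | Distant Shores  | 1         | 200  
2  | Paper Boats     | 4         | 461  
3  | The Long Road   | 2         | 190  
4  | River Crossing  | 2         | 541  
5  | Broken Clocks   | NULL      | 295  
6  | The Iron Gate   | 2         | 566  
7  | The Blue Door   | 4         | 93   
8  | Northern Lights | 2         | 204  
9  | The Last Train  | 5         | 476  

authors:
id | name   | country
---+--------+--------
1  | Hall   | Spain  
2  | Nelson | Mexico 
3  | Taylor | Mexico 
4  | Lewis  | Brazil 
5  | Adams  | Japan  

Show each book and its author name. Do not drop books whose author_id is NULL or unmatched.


LEFT JOIN keeps every row from books (the left table); where author_id has no match in authors, the author columns become NULL. Walk through each book:
  - book 1 (Distant Shores): author_id=1 -> matches Hall
  - book 2 (Paper Boats): author_id=4 -> matches Lewis
  - book 3 (The Long Road): author_id=2 -> matches Nelson
  - book 4 (River Crossing): author_id=2 -> matches Nelson
  - book 5 (Broken Clocks): author_id=NULL, no match -> kept with NULL
  - book 6 (The Iron Gate): author_id=2 -> matches Nelson
  - book 7 (The Blue Door): author_id=4 -> matches Lewis
  - book 8 (Northern Lights): author_id=2 -> matches Nelson
  - book 9 (The Last Train): author_id=5 -> matches Adams
All 9 rows appear; 1 has NULL author.

SQL:
SELECT a.title, b.name AS author
FROM books a
LEFT JOIN authors b ON a.author_id = b.id

Result:
title           | author
----------------+-------
Distant Shores  | Hall  
Paper Boats     | Lewis 
The Long Road   | Nelson
River Crossing  | Nelson
Broken Clocks   | NULL  
The Iron Gate   | Nelson
The Blue Door   | Lewis 
Northern Lights | Nelson
The Last Train  | Adams 


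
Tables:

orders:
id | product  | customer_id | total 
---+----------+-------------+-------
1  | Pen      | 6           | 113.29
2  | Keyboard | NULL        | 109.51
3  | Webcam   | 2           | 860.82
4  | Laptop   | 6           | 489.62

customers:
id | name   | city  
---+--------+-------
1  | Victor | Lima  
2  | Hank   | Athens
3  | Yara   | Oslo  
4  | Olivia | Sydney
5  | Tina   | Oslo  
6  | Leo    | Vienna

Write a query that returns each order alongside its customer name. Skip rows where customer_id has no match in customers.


INNER JOIN keeps only orders rows whose customer_id matches an id in customers. Walk through each order:
  - order 1 (Pen): customer_id=6 -> matches Leo
  - order 2 (Keyboard): customer_id=NULL, no match -> dropped
  - order 3 (Webcam): customer_id=2 -> matches Hank
  - order 4 (Laptop): customer_id=6 -> matches Leo
So 1 of 4 rows is dropped.

SQL:
SELECT a.product, b.name AS customer
FROM orders a
INNER JOIN customers b ON a.customer_id = b.id

Result:
product | customer
--------+---------
Pen     | Leo     
Webcam  | Hank    
Laptop  | Leo     


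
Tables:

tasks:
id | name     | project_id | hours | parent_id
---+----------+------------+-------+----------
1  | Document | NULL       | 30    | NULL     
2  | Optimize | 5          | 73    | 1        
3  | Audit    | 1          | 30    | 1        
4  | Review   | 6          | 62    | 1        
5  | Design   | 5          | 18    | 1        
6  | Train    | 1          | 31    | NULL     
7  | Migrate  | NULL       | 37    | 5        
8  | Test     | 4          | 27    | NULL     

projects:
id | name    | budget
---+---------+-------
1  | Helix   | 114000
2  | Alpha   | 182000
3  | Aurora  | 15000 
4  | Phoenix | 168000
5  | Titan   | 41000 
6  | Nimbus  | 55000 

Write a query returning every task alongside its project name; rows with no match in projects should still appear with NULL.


LEFT JOIN keeps every row from tasks (the left table); where project_id has no match in projects, the project columns become NULL. Walk through each task:
  - task 1 (Document): project_id=NULL, no match -> kept with NULL
  - task 2 (Optimize): project_id=5 -> matches Titan
  - task 3 (Audit): project_id=1 -> matches Helix
  - task 4 (Review): project_id=6 -> matches Nimbus
  - task 5 (Design): project_id=5 -> matches Titan
  - task 6 (Train): project_id=1 -> matches Helix
  - task 7 (Migrate): project_id=NULL, no match -> kept with NULL
  - task 8 (Test): project_id=4 -> matches Phoenix
All 8 rows appear; 2 have NULL project.

SQL:
SELECT a.name, b.name AS project
FROM tasks a
LEFT JOIN projects b ON a.project_id = b.id

Result:
name     | project
---------+--------
Document | NULL   
Optimize | Titan  
Audit    | Helix  
Review   | Nimbus 
Design   | Titan  
Train    | Helix  
Migrate  | NULL   
Test     | Phoenix


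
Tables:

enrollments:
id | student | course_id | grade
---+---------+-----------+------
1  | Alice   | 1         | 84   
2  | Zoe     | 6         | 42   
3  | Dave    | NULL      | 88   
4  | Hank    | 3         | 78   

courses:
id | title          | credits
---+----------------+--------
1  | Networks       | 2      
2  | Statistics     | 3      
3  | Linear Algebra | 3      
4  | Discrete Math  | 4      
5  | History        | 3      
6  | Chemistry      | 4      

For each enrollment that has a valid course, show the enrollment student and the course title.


INNER JOIN keeps only enrollments rows whose course_id matches an id in courses. Walk through each enrollment:
  - enrollment 1 (Alice): course_id=1 -> matches Networks
  - enrollment 2 (Zoe): course_id=6 -> matches Chemistry
  - enrollment 3 (Dave): course_id=NULL, no match -> dropped
  - enrollment 4 (Hank): course_id=3 -> matches Linear Algebra
So 1 of 4 rows is dropped.

SQL:
SELECT a.student, b.title AS course
FROM enrollments a
INNER JOIN courses b ON a.course_id = b.id

Result:
student | course        
--------+---------------
Alice   | Networks      
Zoe     | Chemistry     
Hank    | Linear Algebra


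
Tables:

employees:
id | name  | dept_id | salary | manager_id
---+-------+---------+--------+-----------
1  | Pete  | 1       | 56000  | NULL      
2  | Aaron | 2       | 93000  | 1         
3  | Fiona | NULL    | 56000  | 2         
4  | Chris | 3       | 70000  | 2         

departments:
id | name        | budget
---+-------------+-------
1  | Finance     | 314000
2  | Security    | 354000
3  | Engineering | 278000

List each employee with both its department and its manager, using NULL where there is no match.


Two LEFT JOINs from the same base table employees: one to departments via dept_id, one to employees itself via manager_id. Both are LEFT so every employee is preserved.
Match against departments:
  - employee 1 (Pete): dept_id=1 -> matches Finance
  - employee 2 (Aaron): dept_id=2 -> matches Security
  - employee 3 (Fiona): dept_id=NULL, no match -> kept with NULL
  - employee 4 (Chris): dept_id=3 -> matches Engineering
Match against employees (self):
  - employee 1 (Pete): manager_id=NULL -> NULL
  - employee 2 (Aaron): manager_id=1 -> Pete
  - employee 3 (Fiona): manager_id=2 -> Aaron
  - employee 4 (Chris): manager_id=2 -> Aaron

SQL:
SELECT a.name, b.name AS department, c.name AS manager
FROM employees a
LEFT JOIN departments b ON a.dept_id = b.id
LEFT JOIN employees c ON a.manager_id = c.id

Result:
name  | department  | manager
------+-------------+--------
Pete  | Finance     | NULL   
Aaron | Security    | Pete   
Fiona | NULL        | Aaron  
Chris | Engineering | Aaron  


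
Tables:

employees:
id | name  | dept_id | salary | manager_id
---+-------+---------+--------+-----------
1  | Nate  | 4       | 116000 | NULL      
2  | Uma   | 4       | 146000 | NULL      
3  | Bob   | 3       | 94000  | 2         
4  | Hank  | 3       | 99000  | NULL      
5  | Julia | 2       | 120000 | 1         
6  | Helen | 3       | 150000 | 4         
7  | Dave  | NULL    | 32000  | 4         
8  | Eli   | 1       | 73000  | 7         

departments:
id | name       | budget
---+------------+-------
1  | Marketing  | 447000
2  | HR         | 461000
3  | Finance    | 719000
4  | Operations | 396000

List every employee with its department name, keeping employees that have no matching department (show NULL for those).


LEFT JOIN keeps every row from employees (the left table); where dept_id has no match in departments, the department columns become NULL. Walk through each employee:
  - employee 1 (Nate): dept_id=4 -> matches Operations
  - employee 2 (Uma): dept_id=4 -> matches Operations
  - employee 3 (Bob): dept_id=3 -> matches Finance
  - employee 4 (Hank): dept_id=3 -> matches Finance
  - employee 5 (Julia): dept_id=2 -> matches HR
  - employee 6 (Helen): dept_id=3 -> matches Finance
  - employee 7 (Dave): dept_id=NULL, no match -> kept with NULL
  - employee 8 (Eli): dept_id=1 -> matches Marketing
All 8 rows appear; 1 has NULL department.

SQL:
SELECT a.name, b.name AS department
FROM employees a
LEFT JOIN departments b ON a.dept_id = b.id

Result:
name  | department
------+-----------
Nate  | Operations
Uma   | Operations
Bob   | Finance   
Hank  | Finance   
Julia | HR        
Helen | Finance   
Dave  | NULL      
Eli   | Marketing 


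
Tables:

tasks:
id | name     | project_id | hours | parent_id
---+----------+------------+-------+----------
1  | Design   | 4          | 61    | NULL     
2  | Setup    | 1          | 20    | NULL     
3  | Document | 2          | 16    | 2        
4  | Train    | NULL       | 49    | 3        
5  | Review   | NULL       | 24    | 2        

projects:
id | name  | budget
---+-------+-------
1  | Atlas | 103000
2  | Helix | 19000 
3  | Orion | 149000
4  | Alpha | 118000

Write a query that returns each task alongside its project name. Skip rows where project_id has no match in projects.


INNER JOIN keeps only tasks rows whose project_id matches an id in projects. Walk through each task:
  - task 1 (Design): project_id=4 -> matches Alpha
  - task 2 (Setup): project_id=1 -> matches Atlas
  - task 3 (Document): project_id=2 -> matches Helix
  - task 4 (Train): project_id=NULL, no match -> dropped
  - task 5 (Review): project_id=NULL, no match -> dropped
So 2 of 5 rows are dropped.

SQL:
SELECT a.name, b.name AS project
FROM tasks a
INNER JOIN projects b ON a.project_id = b.id

Result:
name     | project
---------+--------
Design   | Alpha  
Setup    | Atlas  
Document | Helix  


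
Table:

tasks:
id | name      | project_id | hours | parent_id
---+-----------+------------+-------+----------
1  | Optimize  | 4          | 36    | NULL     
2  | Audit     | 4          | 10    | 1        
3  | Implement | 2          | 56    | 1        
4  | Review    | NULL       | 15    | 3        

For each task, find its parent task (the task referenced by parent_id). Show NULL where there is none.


This is a self-join: tasks is joined to a second copy of itself, matching each row's parent_id to another row's id. Use LEFT JOIN so rows with parent_id=NULL are kept.
  - task 1 (Optimize): parent_id=NULL -> NULL
  - task 2 (Audit): parent_id=1 -> Optimize
  - task 3 (Implement): parent_id=1 -> Optimize
  - task 4 (Review): parent_id=3 -> Implement

SQL:
SELECT a.name AS item, b.name AS parent
FROM tasks a
LEFT JOIN tasks b ON a.parent_id = b.id

Result:
item      | parent   
----------+----------
Optimize  | NULL     
Audit     | Optimize 
Implement | Optimize 
Review    | Implement


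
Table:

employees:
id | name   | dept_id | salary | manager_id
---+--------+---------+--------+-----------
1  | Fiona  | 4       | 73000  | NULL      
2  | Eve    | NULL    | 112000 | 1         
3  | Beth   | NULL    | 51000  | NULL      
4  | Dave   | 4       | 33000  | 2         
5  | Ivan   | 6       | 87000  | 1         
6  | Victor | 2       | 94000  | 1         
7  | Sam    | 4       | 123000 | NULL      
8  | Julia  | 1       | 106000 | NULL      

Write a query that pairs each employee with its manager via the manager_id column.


This is a self-join: employees is joined to a second copy of itself, matching each row's manager_id to another row's id. Use LEFT JOIN so rows with manager_id=NULL are kept.
  - employee 1 (Fiona): manager_id=NULL -> NULL
  - employee 2 (Eve): manager_id=1 -> Fiona
  - employee 3 (Beth): manager_id=NULL -> NULL
  - employee 4 (Dave): manager_id=2 -> Eve
  - employee 5 (Ivan): manager_id=1 -> Fiona
  - employee 6 (Victor): manager_id=1 -> Fiona
  - employee 7 (Sam): manager_id=NULL -> NULL
  - employee 8 (Julia): manager_id=NULL -> NULL

SQL:
SELECT a.name AS item, b.name AS manager
FROM employees a
LEFT JOIN employees b ON a.manager_id = b.id

Result:
item   | manager
-------+--------
Fiona  | NULL   
Eve    | Fiona  
Beth   | NULL   
Dave   | Eve    
Ivan   | Fiona  
Victor | Fiona  
Sam    | NULL   
Julia  | NULL   


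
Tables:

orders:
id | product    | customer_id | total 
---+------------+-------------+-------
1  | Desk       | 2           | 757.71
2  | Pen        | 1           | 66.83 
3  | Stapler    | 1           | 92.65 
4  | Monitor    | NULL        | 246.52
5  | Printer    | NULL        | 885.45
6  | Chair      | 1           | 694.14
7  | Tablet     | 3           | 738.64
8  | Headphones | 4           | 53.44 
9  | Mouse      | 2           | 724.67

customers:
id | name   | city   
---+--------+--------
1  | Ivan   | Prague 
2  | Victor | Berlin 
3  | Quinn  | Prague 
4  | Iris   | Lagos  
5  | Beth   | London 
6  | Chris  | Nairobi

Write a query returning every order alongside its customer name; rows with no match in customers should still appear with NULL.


LEFT JOIN keeps every row from orders (the left table); where customer_id has no match in customers, the customer columns become NULL. Walk through each order:
  - order 1 (Desk): customer_id=2 -> matches Victor
  - order 2 (Pen): customer_id=1 -> matches Ivan
  - order 3 (Stapler): customer_id=1 -> matches Ivan
  - order 4 (Monitor): customer_id=NULL, no match -> kept with NULL
  - order 5 (Printer): customer_id=NULL, no match -> kept with NULL
  - order 6 (Chair): customer_id=1 -> matches Ivan
  - order 7 (Tablet): customer_id=3 -> matches Quinn
  - order 8 (Headphones): customer_id=4 -> matches Iris
  - order 9 (Mouse): customer_id=2 -> matches Victor
All 9 rows appear; 2 have NULL customer.

SQL:
SELECT a.product, b.name AS customer
FROM orders a
LEFT JOIN customers b ON a.customer_id = b.id

Result:
product    | customer
-----------+---------
Desk       | Victor  
Pen        | Ivan    
Stapler    | Ivan    
Monitor    | NULL    
Printer    | NULL    
Chair      | Ivan    
Tablet     | Quinn   
Headphones | Iris    
Mouse      | Victor  


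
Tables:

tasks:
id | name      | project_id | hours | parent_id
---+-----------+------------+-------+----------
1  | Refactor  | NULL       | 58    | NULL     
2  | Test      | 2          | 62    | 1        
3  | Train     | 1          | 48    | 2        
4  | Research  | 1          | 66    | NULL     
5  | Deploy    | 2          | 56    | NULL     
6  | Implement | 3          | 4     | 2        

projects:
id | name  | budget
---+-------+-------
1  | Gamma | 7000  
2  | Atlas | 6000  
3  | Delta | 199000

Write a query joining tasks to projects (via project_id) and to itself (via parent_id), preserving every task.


Two LEFT JOINs from the same base table tasks: one to projects via project_id, one to tasks itself via parent_id. Both are LEFT so every task is preserved.
Match against projects:
  - task 1 (Refactor): project_id=NULL, no match -> kept with NULL
  - task 2 (Test): project_id=2 -> matches Atlas
  - task 3 (Train): project_id=1 -> matches Gamma
  - task 4 (Research): project_id=1 -> matches Gamma
  - task 5 (Deploy): project_id=2 -> matches Atlas
  - task 6 (Implement): project_id=3 -> matches Delta
Match against tasks (self):
  - task 1 (Refactor): parent_id=NULL -> NULL
  - task 2 (Test): parent_id=1 -> Refactor
  - task 3 (Train): parent_id=2 -> Test
  - task 4 (Research): parent_id=NULL -> NULL
  - task 5 (Deploy): parent_id=NULL -> NULL
  - task 6 (Implement): parent_id=2 -> Test

SQL:
SELECT a.name, b.name AS project, c.name AS parent
FROM tasks a
LEFT JOIN projects b ON a.project_id = b.id
LEFT JOIN tasks c ON a.parent_id = c.id

Result:
name      | project | parent  
----------+---------+---------
Refactor  | NULL    | NULL    
Test      | Atlas   | Refactor
Train     | Gamma   | Test    
Research  | Gamma   | NULL    
Deploy    | Atlas   | NULL    
Implement | Delta   | Test    


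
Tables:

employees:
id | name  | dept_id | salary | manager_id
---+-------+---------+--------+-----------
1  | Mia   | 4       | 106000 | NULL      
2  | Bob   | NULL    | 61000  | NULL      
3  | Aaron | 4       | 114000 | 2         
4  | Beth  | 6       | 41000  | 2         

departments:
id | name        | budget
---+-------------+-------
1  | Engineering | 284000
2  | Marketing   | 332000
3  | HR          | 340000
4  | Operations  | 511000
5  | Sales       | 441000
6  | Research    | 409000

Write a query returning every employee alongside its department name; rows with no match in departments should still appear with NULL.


LEFT JOIN keeps every row from employees (the left table); where dept_id has no match in departments, the department columns become NULL. Walk through each employee:
  - employee 1 (Mia): dept_id=4 -> matches Operations
  - employee 2 (Bob): dept_id=NULL, no match -> kept with NULL
  - employee 3 (Aaron): dept_id=4 -> matches Operations
  - employee 4 (Beth): dept_id=6 -> matches Research
All 4 rows appear; 1 has NULL department.

SQL:
SELECT a.name, b.name AS department
FROM employees a
LEFT JOIN departments b ON a.dept_id = b.id

Result:
name  | department
------+-----------
Mia   | Operations
Bob   | NULL      
Aaron | Operations
Beth  | Research  


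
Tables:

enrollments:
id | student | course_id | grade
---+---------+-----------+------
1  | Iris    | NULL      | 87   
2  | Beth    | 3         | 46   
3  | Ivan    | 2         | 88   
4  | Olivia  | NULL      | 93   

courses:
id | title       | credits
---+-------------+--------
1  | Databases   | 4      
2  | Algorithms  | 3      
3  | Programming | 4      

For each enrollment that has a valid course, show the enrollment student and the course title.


INNER JOIN keeps only enrollments rows whose course_id matches an id in courses. Walk through each enrollment:
  - enrollment 1 (Iris): course_id=NULL, no match -> dropped
  - enrollment 2 (Beth): course_id=3 -> matches Programming
  - enrollment 3 (Ivan): course_id=2 -> matches Algorithms
  - enrollment 4 (Olivia): course_id=NULL, no match -> dropped
So 2 of 4 rows are dropped.

SQL:
SELECT a.student, b.title AS course
FROM enrollments a
INNER JOIN courses b ON a.course_id = b.id

Result:
student | course     
--------+------------
Beth    | Programming
Ivan    | Algorithms 


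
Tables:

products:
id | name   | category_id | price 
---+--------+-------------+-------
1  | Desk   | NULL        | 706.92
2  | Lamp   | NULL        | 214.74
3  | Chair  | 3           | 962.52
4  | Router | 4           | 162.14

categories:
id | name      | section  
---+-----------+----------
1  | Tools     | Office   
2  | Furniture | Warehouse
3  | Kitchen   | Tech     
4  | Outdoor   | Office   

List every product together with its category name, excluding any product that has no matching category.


INNER JOIN keeps only products rows whose category_id matches an id in categories. Walk through each product:
  - product 1 (Desk): category_id=NULL, no match -> dropped
  - product 2 (Lamp): category_id=NULL, no match -> dropped
  - product 3 (Chair): category_id=3 -> matches Kitchen
  - product 4 (Router): category_id=4 -> matches Outdoor
So 2 of 4 rows are dropped.

SQL:
SELECT a.name, b.name AS category
FROM products a
INNER JOIN categories b ON a.category_id = b.id

Result:
name   | category
-------+---------
Chair  | Kitchen 
Router | Outdoor 


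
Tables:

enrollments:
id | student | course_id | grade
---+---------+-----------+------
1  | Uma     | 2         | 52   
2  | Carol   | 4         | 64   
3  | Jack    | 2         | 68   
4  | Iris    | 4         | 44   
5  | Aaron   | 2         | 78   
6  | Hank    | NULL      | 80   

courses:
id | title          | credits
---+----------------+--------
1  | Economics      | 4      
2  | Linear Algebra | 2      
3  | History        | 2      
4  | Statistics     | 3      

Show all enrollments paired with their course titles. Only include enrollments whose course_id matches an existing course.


INNER JOIN keeps only enrollments rows whose course_id matches an id in courses. Walk through each enrollment:
  - enrollment 1 (Uma): course_id=2 -> matches Linear Algebra
  - enrollment 2 (Carol): course_id=4 -> matches Statistics
  - enrollment 3 (Jack): course_id=2 -> matches Linear Algebra
  - enrollment 4 (Iris): course_id=4 -> matches Statistics
  - enrollment 5 (Aaron): course_id=2 -> matches Linear Algebra
  - enrollment 6 (Hank): course_id=NULL, no match -> dropped
So 1 of 6 rows is dropped.

SQL:
SELECT a.student, b.title AS course
FROM enrollments a
INNER JOIN courses b ON a.course_id = b.id

Result:
student | course        
--------+---------------
Uma     | Linear Algebra
Carol   | Statistics    
Jack    | Linear Algebra
Iris    | Statistics    
Aaron   | Linear Algebra


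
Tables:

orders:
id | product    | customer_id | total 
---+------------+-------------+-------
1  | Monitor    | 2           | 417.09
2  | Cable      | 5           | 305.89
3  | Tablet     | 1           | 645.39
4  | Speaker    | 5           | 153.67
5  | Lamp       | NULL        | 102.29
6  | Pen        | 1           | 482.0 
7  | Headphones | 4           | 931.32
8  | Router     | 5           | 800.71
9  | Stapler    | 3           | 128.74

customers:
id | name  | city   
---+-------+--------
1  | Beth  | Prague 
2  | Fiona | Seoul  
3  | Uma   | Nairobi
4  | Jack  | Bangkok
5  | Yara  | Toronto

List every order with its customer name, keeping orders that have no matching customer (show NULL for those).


LEFT JOIN keeps every row from orders (the left table); where customer_id has no match in customers, the customer columns become NULL. Walk through each order:
  - order 1 (Monitor): customer_id=2 -> matches Fiona
  - order 2 (Cable): customer_id=5 -> matches Yara
  - order 3 (Tablet): customer_id=1 -> matches Beth
  - order 4 (Speaker): customer_id=5 -> matches Yara
  - order 5 (Lamp): customer_id=NULL, no match -> kept with NULL
  - order 6 (Pen): customer_id=1 -> matches Beth
  - order 7 (Headphones): customer_id=4 -> matches Jack
  - order 8 (Router): customer_id=5 -> matches Yara
  - order 9 (Stapler): customer_id=3 -> matches Uma
All 9 rows appear; 1 has NULL customer.

SQL:
SELECT a.product, b.name AS customer
FROM orders a
LEFT JOIN customers b ON a.customer_id = b.id

Result:
product    | customer
-----------+---------
Monitor    | Fiona   
Cable      | Yara    
Tablet     | Beth    
Speaker    | Yara    
Lamp       | NULL    
Pen        | Beth    
Headphones | Jack    
Router     | Yara    
Stapler    | Uma     


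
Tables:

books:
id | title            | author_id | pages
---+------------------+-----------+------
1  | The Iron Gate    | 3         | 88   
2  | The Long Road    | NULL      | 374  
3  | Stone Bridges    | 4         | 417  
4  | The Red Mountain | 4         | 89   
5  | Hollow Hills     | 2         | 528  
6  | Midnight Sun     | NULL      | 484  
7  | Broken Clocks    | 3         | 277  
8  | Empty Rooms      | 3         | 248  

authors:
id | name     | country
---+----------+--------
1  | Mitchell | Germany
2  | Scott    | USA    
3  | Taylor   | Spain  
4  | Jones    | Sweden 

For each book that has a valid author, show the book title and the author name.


INNER JOIN keeps only books rows whose author_id matches an id in authors. Walk through each book:
  - book 1 (The Iron Gate): author_id=3 -> matches Taylor
  - book 2 (The Long Road): author_id=NULL, no match -> dropped
  - book 3 (Stone Bridges): author_id=4 -> matches Jones
  - book 4 (The Red Mountain): author_id=4 -> matches Jones
  - book 5 (Hollow Hills): author_id=2 -> matches Scott
  - book 6 (Midnight Sun): author_id=NULL, no match -> dropped
  - book 7 (Broken Clocks): author_id=3 -> matches Taylor
  - book 8 (Empty Rooms): author_id=3 -> matches Taylor
So 2 of 8 rows are dropped.

SQL:
SELECT a.title, b.name AS author
FROM books a
INNER JOIN authors b ON a.author_id = b.id

Result:
title            | author
-----------------+-------
The Iron Gate    | Taylor
Stone Bridges    | Jones 
The Red Mountain | Jones 
Hollow Hills     | Scott 
Broken Clocks    | Taylor
Empty Rooms      | Taylor


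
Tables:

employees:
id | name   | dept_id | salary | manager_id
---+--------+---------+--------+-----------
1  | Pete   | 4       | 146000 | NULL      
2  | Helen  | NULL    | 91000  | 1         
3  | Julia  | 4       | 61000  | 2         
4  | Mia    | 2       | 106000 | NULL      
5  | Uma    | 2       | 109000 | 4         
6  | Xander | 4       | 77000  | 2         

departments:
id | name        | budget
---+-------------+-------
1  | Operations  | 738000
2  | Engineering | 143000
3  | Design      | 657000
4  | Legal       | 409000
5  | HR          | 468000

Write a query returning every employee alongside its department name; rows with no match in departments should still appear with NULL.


LEFT JOIN keeps every row from employees (the left table); where dept_id has no match in departments, the department columns become NULL. Walk through each employee:
  - employee 1 (Pete): dept_id=4 -> matches Legal
  - employee 2 (Helen): dept_id=NULL, no match -> kept with NULL
  - employee 3 (Julia): dept_id=4 -> matches Legal
  - employee 4 (Mia): dept_id=2 -> matches Engineering
  - employee 5 (Uma): dept_id=2 -> matches Engineering
  - employee 6 (Xander): dept_id=4 -> matches Legal
All 6 rows appear; 1 has NULL department.

SQL:
SELECT a.name, b.name AS department
FROM employees a
LEFT JOIN departments b ON a.dept_id = b.id

Result:
name   | department 
-------+------------
Pete   | Legal      
Helen  | NULL       
Julia  | Legal      
Mia    | Engineering
Uma    | Engineering
Xander | Legal      


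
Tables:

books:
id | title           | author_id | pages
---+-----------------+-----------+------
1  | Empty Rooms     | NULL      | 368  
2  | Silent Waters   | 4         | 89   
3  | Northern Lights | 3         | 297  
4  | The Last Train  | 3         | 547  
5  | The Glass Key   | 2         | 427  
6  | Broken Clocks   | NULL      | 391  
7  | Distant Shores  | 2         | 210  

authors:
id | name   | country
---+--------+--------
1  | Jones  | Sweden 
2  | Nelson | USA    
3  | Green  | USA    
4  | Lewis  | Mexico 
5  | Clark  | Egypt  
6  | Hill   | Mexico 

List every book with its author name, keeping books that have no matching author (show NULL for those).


LEFT JOIN keeps every row from books (the left table); where author_id has no match in authors, the author columns become NULL. Walk through each book:
  - book 1 (Empty Rooms): author_id=NULL, no match -> kept with NULL
  - book 2 (Silent Waters): author_id=4 -> matches Lewis
  - book 3 (Northern Lights): author_id=3 -> matches Green
  - book 4 (The Last Train): author_id=3 -> matches Green
  - book 5 (The Glass Key): author_id=2 -> matches Nelson
  - book 6 (Broken Clocks): author_id=NULL, no match -> kept with NULL
  - book 7 (Distant Shores): author_id=2 -> matches Nelson
All 7 rows appear; 2 have NULL author.

SQL:
SELECT a.title, b.name AS author
FROM books a
LEFT JOIN authors b ON a.author_id = b.id

Result:
title           | author
----------------+-------
Empty Rooms     | NULL  
Silent Waters   | Lewis 
Northern Lights | Green 
The Last Train  | Green 
The Glass Key   | Nelson
Broken Clocks   | NULL  
Distant Shores  | Nelson


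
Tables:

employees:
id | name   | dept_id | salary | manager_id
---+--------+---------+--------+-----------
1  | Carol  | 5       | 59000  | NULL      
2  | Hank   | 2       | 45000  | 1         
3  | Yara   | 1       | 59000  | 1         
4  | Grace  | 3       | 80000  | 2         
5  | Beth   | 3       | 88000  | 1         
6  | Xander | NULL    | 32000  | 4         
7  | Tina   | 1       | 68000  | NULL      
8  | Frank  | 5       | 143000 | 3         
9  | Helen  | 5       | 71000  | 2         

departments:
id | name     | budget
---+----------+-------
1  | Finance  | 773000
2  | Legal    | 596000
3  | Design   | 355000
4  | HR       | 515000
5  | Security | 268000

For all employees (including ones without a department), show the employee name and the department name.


LEFT JOIN keeps every row from employees (the left table); where dept_id has no match in departments, the department columns become NULL. Walk through each employee:
  - employee 1 (Carol): dept_id=5 -> matches Security
  - employee 2 (Hank): dept_id=2 -> matches Legal
  - employee 3 (Yara): dept_id=1 -> matches Finance
  - employee 4 (Grace): dept_id=3 -> matches Design
  - employee 5 (Beth): dept_id=3 -> matches Design
  - employee 6 (Xander): dept_id=NULL, no match -> kept with NULL
  - employee 7 (Tina): dept_id=1 -> matches Finance
  - employee 8 (Frank): dept_id=5 -> matches Security
  - employee 9 (Helen): dept_id=5 -> matches Security
All 9 rows appear; 1 has NULL department.

SQL:
SELECT a.name, b.name AS department
FROM employees a
LEFT JOIN departments b ON a.dept_id = b.id

Result:
name   | department
-------+-----------
Carol  | Security  
Hank   | Legal     
Yara   | Finance   
Grace  | Design    
Beth   | Design    
Xander | NULL      
Tina   | Finance   
Frank  | Security  
Helen  | Security  


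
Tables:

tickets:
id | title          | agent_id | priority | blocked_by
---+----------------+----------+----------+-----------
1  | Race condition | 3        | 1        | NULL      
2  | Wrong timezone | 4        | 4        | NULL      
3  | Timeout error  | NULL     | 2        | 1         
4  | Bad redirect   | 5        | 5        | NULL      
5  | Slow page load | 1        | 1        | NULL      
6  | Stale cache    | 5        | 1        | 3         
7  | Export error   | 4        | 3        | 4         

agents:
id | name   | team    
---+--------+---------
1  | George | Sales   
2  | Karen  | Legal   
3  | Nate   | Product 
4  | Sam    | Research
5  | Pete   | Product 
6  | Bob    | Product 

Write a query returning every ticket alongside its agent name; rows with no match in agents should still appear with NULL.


LEFT JOIN keeps every row from tickets (the left table); where agent_id has no match in agents, the agent columns become NULL. Walk through each ticket:
  - ticket 1 (Race condition): agent_id=3 -> matches Nate
  - ticket 2 (Wrong timezone): agent_id=4 -> matches Sam
  - ticket 3 (Timeout error): agent_id=NULL, no match -> kept with NULL
  - ticket 4 (Bad redirect): agent_id=5 -> matches Pete
  - ticket 5 (Slow page load): agent_id=1 -> matches George
  - ticket 6 (Stale cache): agent_id=5 -> matches Pete
  - ticket 7 (Export error): agent_id=4 -> matches Sam
All 7 rows appear; 1 has NULL agent.

SQL:
SELECT a.title, b.name AS agent
FROM tickets a
LEFT JOIN agents b ON a.agent_id = b.id

Result:
title          | agent 
---------------+-------
Race condition | Nate  
Wrong timezone | Sam   
Timeout error  | NULL  
Bad redirect   | Pete  
Slow page load | George
Stale cache    | Pete  
Export error   | Sam   


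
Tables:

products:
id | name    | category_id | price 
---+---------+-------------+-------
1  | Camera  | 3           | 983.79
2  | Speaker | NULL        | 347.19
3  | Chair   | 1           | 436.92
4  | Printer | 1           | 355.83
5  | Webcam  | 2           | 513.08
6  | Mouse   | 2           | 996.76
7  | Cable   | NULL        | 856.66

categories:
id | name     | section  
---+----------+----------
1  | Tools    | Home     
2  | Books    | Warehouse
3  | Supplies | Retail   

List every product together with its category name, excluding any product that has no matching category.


INNER JOIN keeps only products rows whose category_id matches an id in categories. Walk through each product:
  - product 1 (Camera): category_id=3 -> matches Supplies
  - product 2 (Speaker): category_id=NULL, no match -> dropped
  - product 3 (Chair): category_id=1 -> matches Tools
  - product 4 (Printer): category_id=1 -> matches Tools
  - product 5 (Webcam): category_id=2 -> matches Books
  - product 6 (Mouse): category_id=2 -> matches Books
  - product 7 (Cable): category_id=NULL, no match -> dropped
So 2 of 7 rows are dropped.

SQL:
SELECT a.name, b.name AS category
FROM products a
INNER JOIN categories b ON a.category_id = b.id

Result:
name    | category
--------+---------
Camera  | Supplies
Chair   | Tools   
Printer | Tools   
Webcam  | Books   
Mouse   | Books   
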